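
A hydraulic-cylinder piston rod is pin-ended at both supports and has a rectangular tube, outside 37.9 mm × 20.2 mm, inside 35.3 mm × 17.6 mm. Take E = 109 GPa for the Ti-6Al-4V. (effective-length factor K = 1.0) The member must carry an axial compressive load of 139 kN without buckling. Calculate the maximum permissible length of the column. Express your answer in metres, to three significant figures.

L_max ≈ 0.278 m

Weak-axis I_min = (h_o·b_o³ − h_i·b_i³)/12 with b_o = 20.2, b_i = 17.60 mm (shorter outer/inner sides).
I_min = (37.9×20.2³ − 35.30×17.60³)/12 = 9.995×10^3 mm⁴
I = 9.995×10^-9 m⁴
At the buckling limit P_cr = P = 1.390×10^5 N
From P_cr = π²EI/(K·L)²:  L = (1/K)·√(π²EI/P_cr) = (1/1)·√(π²×1.09×10^11×9.995×10^-9/1.390×10^5)
L = 0.278 m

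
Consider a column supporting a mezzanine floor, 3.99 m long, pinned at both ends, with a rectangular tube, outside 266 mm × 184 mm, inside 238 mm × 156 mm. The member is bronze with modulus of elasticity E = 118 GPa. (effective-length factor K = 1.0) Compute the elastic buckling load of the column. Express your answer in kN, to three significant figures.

Weak-axis I_min = (h_o·b_o³ − h_i·b_i³)/12 with b_o = 184, b_i = 156.0 mm (shorter outer/inner sides).
I_min = (266×184³ − 238.0×156.0³)/12 = 6.279×10^7 mm⁴
I = 6.279×10^7 mm⁴ = 6.279×10^-5 m⁴
Effective length L_e = K·L = 1 × 3.99 = 3.990 m
P_cr = π²EI / L_e² = π² × 118×10⁹ × 6.279×10^-5 / 3.990² = 4.593×10^6 N

P_cr ≈ 4590 kN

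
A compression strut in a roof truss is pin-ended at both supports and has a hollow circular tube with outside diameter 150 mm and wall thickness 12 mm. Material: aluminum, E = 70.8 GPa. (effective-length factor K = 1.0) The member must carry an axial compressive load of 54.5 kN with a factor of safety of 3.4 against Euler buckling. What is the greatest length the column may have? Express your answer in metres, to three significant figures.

L_max ≈ 6.86 m

Inner diameter d_i = 150 − 2×12 = 126.0 mm
I = π(d_o⁴ − d_i⁴)/64 = π(150⁴ − 126.0⁴)/64 = 1.248×10^7 mm⁴
I = 1.248×10^-5 m⁴
Required critical load P_cr = n·P = 3.4 × 54.5 = 185.3 kN = 1.853×10^5 N
From P_cr = π²EI/(K·L)²:  L = (1/K)·√(π²EI/P_cr) = (1/1)·√(π²×7.08×10^10×1.248×10^-5/1.853×10^5)
L = 6.86 m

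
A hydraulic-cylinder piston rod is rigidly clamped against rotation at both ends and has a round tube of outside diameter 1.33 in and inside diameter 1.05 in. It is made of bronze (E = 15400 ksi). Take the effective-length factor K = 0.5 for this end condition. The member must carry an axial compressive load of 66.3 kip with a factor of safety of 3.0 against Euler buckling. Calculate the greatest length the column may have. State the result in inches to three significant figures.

d_o = 1.33 in, d_i = 1.05 in
I = π(d_o⁴ − d_i⁴)/64 = π(1.33⁴ − 1.050⁴)/64 = 9.393×10^-2 in⁴
Required critical load P_cr = n·P = 3.0 × 66.3 = 198.9 kip = 1.989×10^5 lb
From P_cr = π²EI/(K·L)²:  L = (1/K)·√(π²EI/P_cr) = (1/0.5)·√(π²×1.54×10^7×9.393×10^-2/1.989×10^5)
L = 16.9 in

L_max ≈ 16.9 in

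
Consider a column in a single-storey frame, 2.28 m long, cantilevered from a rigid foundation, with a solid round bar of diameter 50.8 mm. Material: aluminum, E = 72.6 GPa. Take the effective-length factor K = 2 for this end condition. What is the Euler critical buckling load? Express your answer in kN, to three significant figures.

I = πd⁴/64 = π×50.8⁴/64 = 3.269×10^5 mm⁴
I = 3.269×10^5 mm⁴ = 3.269×10^-7 m⁴
Effective length L_e = K·L = 2 × 2.28 = 4.560 m
P_cr = π²EI / L_e² = π² × 72.6×10⁹ × 3.269×10^-7 / 4.560² = 1.127×10^4 N

P_cr ≈ 11.3 kN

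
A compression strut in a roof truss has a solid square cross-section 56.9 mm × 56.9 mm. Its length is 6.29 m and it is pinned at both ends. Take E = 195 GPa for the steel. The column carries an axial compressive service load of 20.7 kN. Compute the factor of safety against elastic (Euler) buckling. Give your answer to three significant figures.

I = a⁴/12 = 56.9⁴/12 = 8.735×10^5 mm⁴
I = 8.735×10^5 mm⁴ = 8.735×10^-7 m⁴
Effective length L_e = K·L = 1 × 6.29 = 6.290 m
P_cr = π²EI / L_e² = π² × 195×10⁹ × 8.735×10^-7 / 6.290² = 4.249×10^4 N
Factor of safety n = P_cr / P = 42.491 / 20.7 = 2.05

n ≈ 2.05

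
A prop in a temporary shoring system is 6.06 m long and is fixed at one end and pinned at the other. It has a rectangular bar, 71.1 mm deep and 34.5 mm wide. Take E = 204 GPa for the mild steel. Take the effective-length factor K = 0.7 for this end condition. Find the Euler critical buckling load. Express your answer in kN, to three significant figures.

Buckling occurs about the weak axis: I_min = h·b³/12 with b = 34.5 mm (the shorter side).
I_min = 71.1×34.5³/12 = 2.433×10^5 mm⁴
I = 2.433×10^5 mm⁴ = 2.433×10^-7 m⁴
Effective length L_e = K·L = 0.7 × 6.06 = 4.242 m
P_cr = π²EI / L_e² = π² × 204×10⁹ × 2.433×10^-7 / 4.242² = 2.722×10^4 N

P_cr ≈ 27.2 kN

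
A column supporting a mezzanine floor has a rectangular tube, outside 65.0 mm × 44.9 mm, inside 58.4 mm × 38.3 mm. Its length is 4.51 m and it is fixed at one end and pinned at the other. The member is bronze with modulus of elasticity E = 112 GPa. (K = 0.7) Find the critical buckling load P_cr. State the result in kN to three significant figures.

Weak-axis I_min = (h_o·b_o³ − h_i·b_i³)/12 with b_o = 44.9, b_i = 38.30 mm (shorter outer/inner sides).
I_min = (65.0×44.9³ − 58.40×38.30³)/12 = 2.169×10^5 mm⁴
I = 2.169×10^5 mm⁴ = 2.169×10^-7 m⁴
Effective length L_e = K·L = 0.7 × 4.51 = 3.157 m
P_cr = π²EI / L_e² = π² × 112×10⁹ × 2.169×10^-7 / 3.157² = 2.406×10^4 N

P_cr ≈ 24.1 kN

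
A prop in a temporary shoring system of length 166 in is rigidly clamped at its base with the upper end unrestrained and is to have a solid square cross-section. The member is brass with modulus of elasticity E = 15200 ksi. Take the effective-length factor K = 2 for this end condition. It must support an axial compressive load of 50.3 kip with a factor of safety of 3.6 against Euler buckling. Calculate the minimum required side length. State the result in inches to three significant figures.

Required P_cr = n·P = 3.6 × 50.3 = 181.1 kip
L_e = K·L = 2 × 166 = 332.0 in
Required I = P_cr·L_e²/(π²E) = 1.811×10^5 × 332.0² / (π² × 1.52×10^7) = 133.0 in⁴
Solid square: I = a⁴/12  ⇒  a = (12I)^(1/4) = (12×133.0)^(1/4) = 6.32 in

a ≈ 6.32 in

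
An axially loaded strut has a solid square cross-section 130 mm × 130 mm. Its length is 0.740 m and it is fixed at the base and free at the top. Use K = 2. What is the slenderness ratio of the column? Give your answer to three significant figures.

I = a⁴/12 = 130⁴/12 = 2.380×10^7 mm⁴
A = 1.690×10^4 mm²;  r_min = √(I/A) = √(2.380×10^7/1.690×10^4) = 37.53 mm
L_e = K·L = 2 × 0.740 m = 1.480 m = 1480.0 mm
λ = L_e / r_min = 1480.0 / 37.53 = 39.4

λ ≈ 39.4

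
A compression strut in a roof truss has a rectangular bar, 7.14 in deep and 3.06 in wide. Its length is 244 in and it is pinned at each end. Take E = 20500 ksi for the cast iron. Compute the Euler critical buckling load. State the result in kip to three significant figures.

P_cr ≈ 57.9 kip

Buckling occurs about the weak axis: I_min = h·b³/12 with b = 3.06 in (the shorter side).
I_min = 7.14×3.06³/12 = 17.05 in⁴
Effective length L_e = K·L = 1 × 244 = 244.0 in
P_cr = π²EI / L_e² = π² × 20500×10³ × 17.05 / 244.0² = 5.794×10^4 lb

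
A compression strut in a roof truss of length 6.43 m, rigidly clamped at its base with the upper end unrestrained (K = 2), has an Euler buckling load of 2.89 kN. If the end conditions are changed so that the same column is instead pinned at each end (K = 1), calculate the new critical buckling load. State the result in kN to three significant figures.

P_cr ∝ 1/K², so P_cr,new = P_cr,old × (K_old/K_new)² = 2.89 × (2/1)²
= 2.89 × 4.000 = 11.6 kN

P_cr ≈ 11.6 kN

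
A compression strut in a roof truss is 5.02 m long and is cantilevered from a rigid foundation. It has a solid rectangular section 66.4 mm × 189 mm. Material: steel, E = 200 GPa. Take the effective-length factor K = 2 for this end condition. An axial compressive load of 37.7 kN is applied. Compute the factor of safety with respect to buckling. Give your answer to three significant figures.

Buckling occurs about the weak axis: I_min = h·b³/12 with b = 66.4 mm (the shorter side).
I_min = 189×66.4³/12 = 4.611×10^6 mm⁴
I = 4.611×10^6 mm⁴ = 4.611×10^-6 m⁴
Effective length L_e = K·L = 2 × 5.02 = 10.04 m
P_cr = π²EI / L_e² = π² × 200×10⁹ × 4.611×10^-6 / 10.04² = 9.029×10^4 N
Factor of safety n = P_cr / P = 90.292 / 37.7 = 2.40

n ≈ 2.40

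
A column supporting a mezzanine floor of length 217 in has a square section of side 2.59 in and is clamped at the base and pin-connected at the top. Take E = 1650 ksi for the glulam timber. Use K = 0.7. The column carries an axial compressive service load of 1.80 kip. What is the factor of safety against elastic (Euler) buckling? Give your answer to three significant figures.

n ≈ 1.47

I = a⁴/12 = 2.59⁴/12 = 3.750 in⁴
Effective length L_e = K·L = 0.7 × 217 = 151.9 in
P_cr = π²EI / L_e² = π² × 1650×10³ × 3.750 / 151.9² = 2.647×10^3 lb
Factor of safety n = P_cr / P = 2.6466 / 1.80 = 1.47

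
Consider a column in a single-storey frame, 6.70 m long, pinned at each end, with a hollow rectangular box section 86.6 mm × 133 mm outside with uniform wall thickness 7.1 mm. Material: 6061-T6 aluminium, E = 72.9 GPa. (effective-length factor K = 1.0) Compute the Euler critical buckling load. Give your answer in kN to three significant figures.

P_cr ≈ 55.2 kN

Inner dimensions: h_i = 133 − 2×7.1 = 118.8 mm, b_i = 86.6 − 2×7.1 = 72.40 mm
Weak-axis I_min = (h_o·b_o³ − h_i·b_i³)/12 with b_o = 86.6, b_i = 72.40 mm (shorter outer/inner sides).
I_min = (133×86.6³ − 118.8×72.40³)/12 = 3.441×10^6 mm⁴
I = 3.441×10^6 mm⁴ = 3.441×10^-6 m⁴
Effective length L_e = K·L = 1 × 6.70 = 6.700 m
P_cr = π²EI / L_e² = π² × 72.9×10⁹ × 3.441×10^-6 / 6.700² = 5.515×10^4 N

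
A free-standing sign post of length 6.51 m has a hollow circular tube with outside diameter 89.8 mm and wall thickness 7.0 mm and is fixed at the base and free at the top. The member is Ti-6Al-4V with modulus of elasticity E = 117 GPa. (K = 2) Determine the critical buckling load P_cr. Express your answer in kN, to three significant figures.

P_cr ≈ 10.7 kN

Inner diameter d_i = 89.8 − 2×7.0 = 75.80 mm
I = π(d_o⁴ − d_i⁴)/64 = π(89.8⁴ − 75.80⁴)/64 = 1.572×10^6 mm⁴
I = 1.572×10^6 mm⁴ = 1.572×10^-6 m⁴
Effective length L_e = K·L = 2 × 6.51 = 13.02 m
P_cr = π²EI / L_e² = π² × 117×10⁹ × 1.572×10^-6 / 13.02² = 1.071×10^4 N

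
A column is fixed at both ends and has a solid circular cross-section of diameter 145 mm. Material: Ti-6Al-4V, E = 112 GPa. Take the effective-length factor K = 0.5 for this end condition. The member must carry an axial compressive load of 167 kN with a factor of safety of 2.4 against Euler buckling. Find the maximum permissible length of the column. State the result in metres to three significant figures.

I = πd⁴/64 = π×145⁴/64 = 2.170×10^7 mm⁴
I = 2.170×10^-5 m⁴
Required critical load P_cr = n·P = 2.4 × 167 = 400.8 kN = 4.008×10^5 N
From P_cr = π²EI/(K·L)²:  L = (1/K)·√(π²EI/P_cr) = (1/0.5)·√(π²×1.12×10^11×2.170×10^-5/4.008×10^5)
L = 15.5 m

L_max ≈ 15.5 m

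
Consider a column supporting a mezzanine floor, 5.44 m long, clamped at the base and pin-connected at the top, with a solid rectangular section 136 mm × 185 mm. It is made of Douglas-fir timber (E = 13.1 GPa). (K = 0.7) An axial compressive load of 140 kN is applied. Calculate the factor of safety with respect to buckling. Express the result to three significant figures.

Buckling occurs about the weak axis: I_min = h·b³/12 with b = 136 mm (the shorter side).
I_min = 185×136³/12 = 3.878×10^7 mm⁴
I = 3.878×10^7 mm⁴ = 3.878×10^-5 m⁴
Effective length L_e = K·L = 0.7 × 5.44 = 3.808 m
P_cr = π²EI / L_e² = π² × 13.1×10⁹ × 3.878×10^-5 / 3.808² = 3.458×10^5 N
Factor of safety n = P_cr / P = 345.77 / 140 = 2.47

n ≈ 2.47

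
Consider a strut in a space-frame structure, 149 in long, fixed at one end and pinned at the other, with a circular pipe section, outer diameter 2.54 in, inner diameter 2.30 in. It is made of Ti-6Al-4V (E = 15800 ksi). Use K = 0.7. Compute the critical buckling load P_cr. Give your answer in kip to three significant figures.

d_o = 2.54 in, d_i = 2.30 in
I = π(d_o⁴ − d_i⁴)/64 = π(2.54⁴ − 2.300⁴)/64 = 0.6695 in⁴
Effective length L_e = K·L = 0.7 × 149 = 104.3 in
P_cr = π²EI / L_e² = π² × 15800×10³ × 0.6695 / 104.3² = 9.597×10^3 lb

P_cr ≈ 9.60 kip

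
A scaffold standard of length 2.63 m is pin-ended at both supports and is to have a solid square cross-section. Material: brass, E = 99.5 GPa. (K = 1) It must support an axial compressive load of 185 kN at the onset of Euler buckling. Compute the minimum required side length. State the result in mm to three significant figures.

a ≈ 62.9 mm

L_e = K·L = 1 × 2.63 = 2.630 m
Required I = P_cr·L_e²/(π²E) = 1.850×10^5 × 2.630² / (π² × 9.95×10^10) = 1.303×10^-6 m⁴
I_req = 1.303×10^6 mm⁴
Solid square: I = a⁴/12  ⇒  a = (12I)^(1/4) = (12×1.303×10^6)^(1/4) = 62.9 mm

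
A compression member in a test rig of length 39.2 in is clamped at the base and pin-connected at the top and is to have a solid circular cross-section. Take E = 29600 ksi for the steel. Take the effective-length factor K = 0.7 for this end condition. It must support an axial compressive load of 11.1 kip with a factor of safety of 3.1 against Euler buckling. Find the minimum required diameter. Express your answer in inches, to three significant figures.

d ≈ 1.16 in

Required P_cr = n·P = 3.1 × 11.1 = 34.41 kip
L_e = K·L = 0.7 × 39.2 = 27.44 in
Required I = P_cr·L_e²/(π²E) = 3.441×10^4 × 27.44² / (π² × 2.96×10^7) = 8.869×10^-2 in⁴
Solid circle: I = πd⁴/64  ⇒  d = (64I/π)^(1/4) = (64×8.869×10^-2/π)^(1/4) = 1.16 in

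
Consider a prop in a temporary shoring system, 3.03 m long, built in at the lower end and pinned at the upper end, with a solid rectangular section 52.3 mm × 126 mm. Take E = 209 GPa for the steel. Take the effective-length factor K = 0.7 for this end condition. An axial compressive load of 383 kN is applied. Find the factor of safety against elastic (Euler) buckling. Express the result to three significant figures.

n ≈ 1.80

Buckling occurs about the weak axis: I_min = h·b³/12 with b = 52.3 mm (the shorter side).
I_min = 126×52.3³/12 = 1.502×10^6 mm⁴
I = 1.502×10^6 mm⁴ = 1.502×10^-6 m⁴
Effective length L_e = K·L = 0.7 × 3.03 = 2.121 m
P_cr = π²EI / L_e² = π² × 209×10⁹ × 1.502×10^-6 / 2.121² = 6.887×10^5 N
Factor of safety n = P_cr / P = 688.75 / 383 = 1.80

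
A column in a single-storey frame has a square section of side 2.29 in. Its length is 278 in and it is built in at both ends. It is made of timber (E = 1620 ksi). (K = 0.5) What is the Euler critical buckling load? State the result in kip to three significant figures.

I = a⁴/12 = 2.29⁴/12 = 2.292 in⁴
Effective length L_e = K·L = 0.5 × 278 = 139.0 in
P_cr = π²EI / L_e² = π² × 1620×10³ × 2.292 / 139.0² = 1.896×10^3 lb

P_cr ≈ 1.90 kip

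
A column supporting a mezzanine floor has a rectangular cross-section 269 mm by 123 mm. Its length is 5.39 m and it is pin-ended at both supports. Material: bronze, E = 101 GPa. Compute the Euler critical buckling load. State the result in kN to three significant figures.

Buckling occurs about the weak axis: I_min = h·b³/12 with b = 123 mm (the shorter side).
I_min = 269×123³/12 = 4.171×10^7 mm⁴
I = 4.171×10^7 mm⁴ = 4.171×10^-5 m⁴
Effective length L_e = K·L = 1 × 5.39 = 5.390 m
P_cr = π²EI / L_e² = π² × 101×10⁹ × 4.171×10^-5 / 5.390² = 1.431×10^6 N

P_cr ≈ 1430 kN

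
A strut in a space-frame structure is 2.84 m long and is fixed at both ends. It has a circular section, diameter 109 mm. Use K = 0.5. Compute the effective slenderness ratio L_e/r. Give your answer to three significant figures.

For a solid circle r = d/4 = 109/4 = 27.25 mm
L_e = K·L = 0.5 × 2.84 m = 1.420 m = 1420.0 mm
λ = L_e / r_min = 1420.0 / 27.25 = 52.1

λ ≈ 52.1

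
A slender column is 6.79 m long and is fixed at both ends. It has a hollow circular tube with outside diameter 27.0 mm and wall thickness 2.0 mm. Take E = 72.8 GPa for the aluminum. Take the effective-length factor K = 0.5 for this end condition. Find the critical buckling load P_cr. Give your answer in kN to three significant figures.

P_cr ≈ 0.770 kN

Inner diameter d_i = 27.0 − 2×2.0 = 23.00 mm
I = π(d_o⁴ − d_i⁴)/64 = π(27.0⁴ − 23.00⁴)/64 = 1.235×10^4 mm⁴
I = 1.235×10^4 mm⁴ = 1.235×10^-8 m⁴
Effective length L_e = K·L = 0.5 × 6.79 = 3.395 m
P_cr = π²EI / L_e² = π² × 72.8×10⁹ × 1.235×10^-8 / 3.395² = 769.9 N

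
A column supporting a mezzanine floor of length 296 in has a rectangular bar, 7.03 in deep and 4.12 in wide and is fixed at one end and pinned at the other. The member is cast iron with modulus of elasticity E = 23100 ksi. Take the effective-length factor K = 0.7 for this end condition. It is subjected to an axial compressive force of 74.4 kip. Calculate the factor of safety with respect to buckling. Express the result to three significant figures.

n ≈ 2.92

Buckling occurs about the weak axis: I_min = h·b³/12 with b = 4.12 in (the shorter side).
I_min = 7.03×4.12³/12 = 40.97 in⁴
Effective length L_e = K·L = 0.7 × 296 = 207.2 in
P_cr = π²EI / L_e² = π² × 23100×10³ × 40.97 / 207.2² = 2.176×10^5 lb
Factor of safety n = P_cr / P = 217.57 / 74.4 = 2.92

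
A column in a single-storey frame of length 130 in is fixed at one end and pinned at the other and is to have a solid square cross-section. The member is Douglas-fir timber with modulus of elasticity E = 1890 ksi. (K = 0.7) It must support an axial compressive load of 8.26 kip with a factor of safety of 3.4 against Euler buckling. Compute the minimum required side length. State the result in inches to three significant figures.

a ≈ 3.50 in

Required P_cr = n·P = 3.4 × 8.26 = 28.08 kip
L_e = K·L = 0.7 × 130 = 91.00 in
Required I = P_cr·L_e²/(π²E) = 2.808×10^4 × 91.00² / (π² × 1.89×10^6) = 12.47 in⁴
Solid square: I = a⁴/12  ⇒  a = (12I)^(1/4) = (12×12.47)^(1/4) = 3.50 in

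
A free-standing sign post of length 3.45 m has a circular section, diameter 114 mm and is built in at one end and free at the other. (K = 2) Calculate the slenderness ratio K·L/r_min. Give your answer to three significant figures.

For a solid circle r = d/4 = 114/4 = 28.50 mm
L_e = K·L = 2 × 3.45 m = 6.900 m = 6900.0 mm
λ = L_e / r_min = 6900.0 / 28.50 = 242

λ ≈ 242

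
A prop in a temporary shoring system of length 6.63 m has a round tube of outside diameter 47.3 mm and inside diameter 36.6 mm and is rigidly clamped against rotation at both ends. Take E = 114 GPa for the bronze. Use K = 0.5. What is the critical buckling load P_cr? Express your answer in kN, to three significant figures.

d_o = 47.3 mm, d_i = 36.6 mm
I = π(d_o⁴ − d_i⁴)/64 = π(47.3⁴ − 36.60⁴)/64 = 1.576×10^5 mm⁴
I = 1.576×10^5 mm⁴ = 1.576×10^-7 m⁴
Effective length L_e = K·L = 0.5 × 6.63 = 3.315 m
P_cr = π²EI / L_e² = π² × 114×10⁹ × 1.576×10^-7 / 3.315² = 1.614×10^4 N

P_cr ≈ 16.1 kN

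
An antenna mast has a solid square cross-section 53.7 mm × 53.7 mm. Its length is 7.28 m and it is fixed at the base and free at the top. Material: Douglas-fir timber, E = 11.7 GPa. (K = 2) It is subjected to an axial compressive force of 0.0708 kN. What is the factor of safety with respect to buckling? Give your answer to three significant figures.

n ≈ 5.33

I = a⁴/12 = 53.7⁴/12 = 6.930×10^5 mm⁴
I = 6.930×10^5 mm⁴ = 6.930×10^-7 m⁴
Effective length L_e = K·L = 2 × 7.28 = 14.56 m
P_cr = π²EI / L_e² = π² × 11.7×10⁹ × 6.930×10^-7 / 14.56² = 377.5 N
Factor of safety n = P_cr / P = 0.37747 / 0.0708 = 5.33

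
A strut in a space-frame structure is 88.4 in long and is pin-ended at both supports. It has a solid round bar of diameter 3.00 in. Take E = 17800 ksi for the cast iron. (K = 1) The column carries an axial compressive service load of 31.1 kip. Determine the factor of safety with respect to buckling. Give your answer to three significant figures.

n ≈ 2.87

I = πd⁴/64 = π×3.00⁴/64 = 3.976 in⁴
Effective length L_e = K·L = 1 × 88.4 = 88.40 in
P_cr = π²EI / L_e² = π² × 17800×10³ × 3.976 / 88.40² = 8.939×10^4 lb
Factor of safety n = P_cr / P = 89.386 / 31.1 = 2.87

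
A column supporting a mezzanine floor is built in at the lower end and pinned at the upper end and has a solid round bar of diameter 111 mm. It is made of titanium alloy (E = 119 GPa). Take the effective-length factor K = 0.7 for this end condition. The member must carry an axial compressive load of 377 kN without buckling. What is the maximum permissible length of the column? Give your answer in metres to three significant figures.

I = πd⁴/64 = π×111⁴/64 = 7.452×10^6 mm⁴
I = 7.452×10^-6 m⁴
At the buckling limit P_cr = P = 3.770×10^5 N
From P_cr = π²EI/(K·L)²:  L = (1/K)·√(π²EI/P_cr) = (1/0.7)·√(π²×1.19×10^11×7.452×10^-6/3.770×10^5)
L = 6.88 m

L_max ≈ 6.88 m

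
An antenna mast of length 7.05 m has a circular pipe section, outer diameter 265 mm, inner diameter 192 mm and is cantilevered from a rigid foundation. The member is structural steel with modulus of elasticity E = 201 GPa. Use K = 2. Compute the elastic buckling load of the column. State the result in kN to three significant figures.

P_cr ≈ 1750 kN

d_o = 265 mm, d_i = 192 mm
I = π(d_o⁴ − d_i⁴)/64 = π(265⁴ − 192.0⁴)/64 = 1.754×10^8 mm⁴
I = 1.754×10^8 mm⁴ = 1.754×10^-4 m⁴
Effective length L_e = K·L = 2 × 7.05 = 14.10 m
P_cr = π²EI / L_e² = π² × 201×10⁹ × 1.754×10^-4 / 14.10² = 1.750×10^6 N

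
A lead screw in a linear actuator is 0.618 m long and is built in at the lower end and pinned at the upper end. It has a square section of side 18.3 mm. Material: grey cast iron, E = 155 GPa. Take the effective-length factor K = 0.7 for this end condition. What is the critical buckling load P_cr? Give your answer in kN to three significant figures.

I = a⁴/12 = 18.3⁴/12 = 9.346×10^3 mm⁴
I = 9.346×10^3 mm⁴ = 9.346×10^-9 m⁴
Effective length L_e = K·L = 0.7 × 0.618 = 0.4326 m
P_cr = π²EI / L_e² = π² × 155×10⁹ × 9.346×10^-9 / 0.4326² = 7.640×10^4 N

P_cr ≈ 76.4 kN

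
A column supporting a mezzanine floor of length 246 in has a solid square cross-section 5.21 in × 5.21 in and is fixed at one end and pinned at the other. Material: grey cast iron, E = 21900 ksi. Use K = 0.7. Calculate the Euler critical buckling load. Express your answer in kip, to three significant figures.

I = a⁴/12 = 5.21⁴/12 = 61.40 in⁴
Effective length L_e = K·L = 0.7 × 246 = 172.2 in
P_cr = π²EI / L_e² = π² × 21900×10³ × 61.40 / 172.2² = 4.476×10^5 lb

P_cr ≈ 448 kip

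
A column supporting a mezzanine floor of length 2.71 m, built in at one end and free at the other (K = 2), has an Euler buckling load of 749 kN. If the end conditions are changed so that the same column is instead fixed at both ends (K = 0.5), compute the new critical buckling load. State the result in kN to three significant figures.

P_cr ≈ 12000 kN

P_cr ∝ 1/K², so P_cr,new = P_cr,old × (K_old/K_new)² = 749 × (2/0.5)²
= 749 × 16.00 = 12000 kN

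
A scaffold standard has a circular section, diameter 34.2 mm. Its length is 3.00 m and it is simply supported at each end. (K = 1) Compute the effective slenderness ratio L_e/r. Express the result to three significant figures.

For a solid circle r = d/4 = 34.2/4 = 8.550 mm
L_e = K·L = 1 × 3.00 m = 3.000 m = 3000.0 mm
λ = L_e / r_min = 3000.0 / 8.550 = 351

λ ≈ 351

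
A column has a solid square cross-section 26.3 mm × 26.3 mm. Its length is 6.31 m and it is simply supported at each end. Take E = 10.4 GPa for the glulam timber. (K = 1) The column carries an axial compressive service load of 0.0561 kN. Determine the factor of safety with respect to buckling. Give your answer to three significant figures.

n ≈ 1.83

I = a⁴/12 = 26.3⁴/12 = 3.987×10^4 mm⁴
I = 3.987×10^4 mm⁴ = 3.987×10^-8 m⁴
Effective length L_e = K·L = 1 × 6.31 = 6.310 m
P_cr = π²EI / L_e² = π² × 10.4×10⁹ × 3.987×10^-8 / 6.310² = 102.8 N
Factor of safety n = P_cr / P = 0.10278 / 0.0561 = 1.83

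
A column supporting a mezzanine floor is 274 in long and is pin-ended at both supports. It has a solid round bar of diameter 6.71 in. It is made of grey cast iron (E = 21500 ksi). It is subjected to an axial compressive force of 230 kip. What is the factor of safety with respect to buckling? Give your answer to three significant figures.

n ≈ 1.22

I = πd⁴/64 = π×6.71⁴/64 = 99.51 in⁴
Effective length L_e = K·L = 1 × 274 = 274.0 in
P_cr = π²EI / L_e² = π² × 21500×10³ × 99.51 / 274.0² = 2.813×10^5 lb
Factor of safety n = P_cr / P = 281.25 / 230 = 1.22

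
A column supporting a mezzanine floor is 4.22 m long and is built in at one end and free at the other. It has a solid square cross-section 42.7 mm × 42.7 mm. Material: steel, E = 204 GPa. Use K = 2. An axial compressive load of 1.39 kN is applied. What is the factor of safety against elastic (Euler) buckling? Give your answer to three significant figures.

I = a⁴/12 = 42.7⁴/12 = 2.770×10^5 mm⁴
I = 2.770×10^5 mm⁴ = 2.770×10^-7 m⁴
Effective length L_e = K·L = 2 × 4.22 = 8.440 m
P_cr = π²EI / L_e² = π² × 204×10⁹ × 2.770×10^-7 / 8.440² = 7.830×10^3 N
Factor of safety n = P_cr / P = 7.8302 / 1.39 = 5.63

n ≈ 5.63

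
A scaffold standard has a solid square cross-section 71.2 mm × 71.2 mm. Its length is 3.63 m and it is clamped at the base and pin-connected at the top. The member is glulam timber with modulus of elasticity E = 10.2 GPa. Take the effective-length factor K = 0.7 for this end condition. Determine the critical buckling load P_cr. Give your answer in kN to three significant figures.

I = a⁴/12 = 71.2⁴/12 = 2.142×10^6 mm⁴
I = 2.142×10^6 mm⁴ = 2.142×10^-6 m⁴
Effective length L_e = K·L = 0.7 × 3.63 = 2.541 m
P_cr = π²EI / L_e² = π² × 10.2×10⁹ × 2.142×10^-6 / 2.541² = 3.339×10^4 N

P_cr ≈ 33.4 kN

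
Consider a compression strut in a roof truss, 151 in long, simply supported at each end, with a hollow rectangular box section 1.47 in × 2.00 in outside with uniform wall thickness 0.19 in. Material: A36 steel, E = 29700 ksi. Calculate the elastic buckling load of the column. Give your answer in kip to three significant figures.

Inner dimensions: h_i = 2.00 − 2×0.19 = 1.620 in, b_i = 1.47 − 2×0.19 = 1.090 in
Weak-axis I_min = (h_o·b_o³ − h_i·b_i³)/12 with b_o = 1.47, b_i = 1.090 in (shorter outer/inner sides).
I_min = (2.00×1.47³ − 1.620×1.090³)/12 = 0.3546 in⁴
Effective length L_e = K·L = 1 × 151 = 151.0 in
P_cr = π²EI / L_e² = π² × 29700×10³ × 0.3546 / 151.0² = 4.559×10^3 lb

P_cr ≈ 4.56 kip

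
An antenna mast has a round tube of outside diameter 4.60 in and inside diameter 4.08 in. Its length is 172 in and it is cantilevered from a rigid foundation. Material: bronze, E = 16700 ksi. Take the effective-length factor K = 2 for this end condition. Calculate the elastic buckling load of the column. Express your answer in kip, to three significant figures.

P_cr ≈ 11.7 kip

d_o = 4.60 in, d_i = 4.08 in
I = π(d_o⁴ − d_i⁴)/64 = π(4.60⁴ − 4.080⁴)/64 = 8.376 in⁴
Effective length L_e = K·L = 2 × 172 = 344.0 in
P_cr = π²EI / L_e² = π² × 16700×10³ × 8.376 / 344.0² = 1.167×10^4 lb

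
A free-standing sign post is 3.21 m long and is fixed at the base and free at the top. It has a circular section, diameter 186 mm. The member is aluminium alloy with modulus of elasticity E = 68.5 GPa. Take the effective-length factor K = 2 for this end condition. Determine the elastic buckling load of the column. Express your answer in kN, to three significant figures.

P_cr ≈ 964 kN

I = πd⁴/64 = π×186⁴/64 = 5.875×10^7 mm⁴
I = 5.875×10^7 mm⁴ = 5.875×10^-5 m⁴
Effective length L_e = K·L = 2 × 3.21 = 6.420 m
P_cr = π²EI / L_e² = π² × 68.5×10⁹ × 5.875×10^-5 / 6.420² = 9.637×10^5 N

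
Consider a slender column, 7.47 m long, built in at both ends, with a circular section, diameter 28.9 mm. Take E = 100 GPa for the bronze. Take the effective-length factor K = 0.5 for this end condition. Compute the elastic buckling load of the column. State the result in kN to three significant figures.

I = πd⁴/64 = π×28.9⁴/64 = 3.424×10^4 mm⁴
I = 3.424×10^4 mm⁴ = 3.424×10^-8 m⁴
Effective length L_e = K·L = 0.5 × 7.47 = 3.735 m
P_cr = π²EI / L_e² = π² × 100×10⁹ × 3.424×10^-8 / 3.735² = 2.423×10^3 N

P_cr ≈ 2.42 kN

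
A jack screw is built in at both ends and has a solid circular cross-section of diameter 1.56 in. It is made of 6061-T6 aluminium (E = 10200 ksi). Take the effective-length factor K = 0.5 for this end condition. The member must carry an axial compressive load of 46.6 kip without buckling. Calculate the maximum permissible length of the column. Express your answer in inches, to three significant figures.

I = πd⁴/64 = π×1.56⁴/64 = 0.2907 in⁴
At the buckling limit P_cr = P = 4.660×10^4 lb
From P_cr = π²EI/(K·L)²:  L = (1/K)·√(π²EI/P_cr) = (1/0.5)·√(π²×1.02×10^7×0.2907/4.660×10^4)
L = 50.1 in

L_max ≈ 50.1 in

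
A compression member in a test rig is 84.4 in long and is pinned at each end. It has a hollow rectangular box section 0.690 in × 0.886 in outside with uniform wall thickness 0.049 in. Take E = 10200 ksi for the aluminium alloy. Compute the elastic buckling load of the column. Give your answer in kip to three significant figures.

Inner dimensions: h_i = 0.886 − 2×0.049 = 0.7880 in, b_i = 0.690 − 2×0.049 = 0.5920 in
Weak-axis I_min = (h_o·b_o³ − h_i·b_i³)/12 with b_o = 0.690, b_i = 0.5920 in (shorter outer/inner sides).
I_min = (0.886×0.690³ − 0.7880×0.5920³)/12 = 1.063×10^-2 in⁴
Effective length L_e = K·L = 1 × 84.4 = 84.40 in
P_cr = π²EI / L_e² = π² × 10200×10³ × 1.063×10^-2 / 84.40² = 150.2 lb

P_cr ≈ 0.150 kip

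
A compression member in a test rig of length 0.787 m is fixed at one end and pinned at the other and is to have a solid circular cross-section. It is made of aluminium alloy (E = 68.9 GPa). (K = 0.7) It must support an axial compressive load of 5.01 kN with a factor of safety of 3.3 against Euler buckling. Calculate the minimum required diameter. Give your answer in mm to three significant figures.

Required P_cr = n·P = 3.3 × 5.01 = 16.53 kN
L_e = K·L = 0.7 × 0.787 = 0.5509 m
Required I = P_cr·L_e²/(π²E) = 1.653×10^4 × 0.5509² / (π² × 6.89×10^10) = 7.379×10^-9 m⁴
I_req = 7.379×10^3 mm⁴
Solid circle: I = πd⁴/64  ⇒  d = (64I/π)^(1/4) = (64×7.379×10^3/π)^(1/4) = 19.7 mm

d ≈ 19.7 mm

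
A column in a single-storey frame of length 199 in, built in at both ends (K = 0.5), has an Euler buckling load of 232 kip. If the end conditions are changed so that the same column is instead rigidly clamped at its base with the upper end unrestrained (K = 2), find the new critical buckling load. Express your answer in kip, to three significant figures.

P_cr ∝ 1/K², so P_cr,new = P_cr,old × (K_old/K_new)² = 232 × (0.5/2)²
= 232 × 0.06250 = 14.5 kip

P_cr ≈ 14.5 kip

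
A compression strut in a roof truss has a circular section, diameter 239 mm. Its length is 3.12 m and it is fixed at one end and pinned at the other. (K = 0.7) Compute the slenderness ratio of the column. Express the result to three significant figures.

I = πd⁴/64 = π×239⁴/64 = 1.602×10^8 mm⁴
A = 4.486×10^4 mm²;  r_min = √(I/A) = √(1.602×10^8/4.486×10^4) = 59.75 mm
L_e = K·L = 0.7 × 3.12 m = 2.184 m = 2184.0 mm
λ = L_e / r_min = 2184.0 / 59.75 = 36.6

λ ≈ 36.6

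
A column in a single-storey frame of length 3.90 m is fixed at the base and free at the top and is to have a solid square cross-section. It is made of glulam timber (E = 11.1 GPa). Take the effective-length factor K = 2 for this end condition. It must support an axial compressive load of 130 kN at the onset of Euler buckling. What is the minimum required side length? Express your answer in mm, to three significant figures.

a ≈ 172 mm

L_e = K·L = 2 × 3.90 = 7.800 m
Required I = P_cr·L_e²/(π²E) = 1.300×10^5 × 7.800² / (π² × 1.11×10^10) = 7.220×10^-5 m⁴
I_req = 7.220×10^7 mm⁴
Solid square: I = a⁴/12  ⇒  a = (12I)^(1/4) = (12×7.220×10^7)^(1/4) = 172 mm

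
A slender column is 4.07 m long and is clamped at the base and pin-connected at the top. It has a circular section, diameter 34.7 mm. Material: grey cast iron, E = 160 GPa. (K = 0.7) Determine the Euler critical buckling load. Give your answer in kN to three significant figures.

I = πd⁴/64 = π×34.7⁴/64 = 7.117×10^4 mm⁴
I = 7.117×10^4 mm⁴ = 7.117×10^-8 m⁴
Effective length L_e = K·L = 0.7 × 4.07 = 2.849 m
P_cr = π²EI / L_e² = π² × 160×10⁹ × 7.117×10^-8 / 2.849² = 1.385×10^4 N

P_cr ≈ 13.8 kN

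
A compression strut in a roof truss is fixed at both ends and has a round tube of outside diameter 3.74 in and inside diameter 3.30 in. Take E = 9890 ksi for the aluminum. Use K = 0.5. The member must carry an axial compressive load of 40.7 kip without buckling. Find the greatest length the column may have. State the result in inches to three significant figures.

d_o = 3.74 in, d_i = 3.30 in
I = π(d_o⁴ − d_i⁴)/64 = π(3.74⁴ − 3.300⁴)/64 = 3.783 in⁴
At the buckling limit P_cr = P = 4.070×10^4 lb
From P_cr = π²EI/(K·L)²:  L = (1/K)·√(π²EI/P_cr) = (1/0.5)·√(π²×9.89×10^6×3.783/4.070×10^4)
L = 190 in

L_max ≈ 190 in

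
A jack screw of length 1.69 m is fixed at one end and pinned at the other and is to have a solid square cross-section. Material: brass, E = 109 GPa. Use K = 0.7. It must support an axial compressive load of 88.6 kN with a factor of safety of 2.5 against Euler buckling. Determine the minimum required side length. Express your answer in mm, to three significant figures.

Required P_cr = n·P = 2.5 × 88.6 = 221.5 kN
L_e = K·L = 0.7 × 1.69 = 1.183 m
Required I = P_cr·L_e²/(π²E) = 2.215×10^5 × 1.183² / (π² × 1.09×10^11) = 2.881×10^-7 m⁴
I_req = 2.881×10^5 mm⁴
Solid square: I = a⁴/12  ⇒  a = (12I)^(1/4) = (12×2.881×10^5)^(1/4) = 43.1 mm

a ≈ 43.1 mm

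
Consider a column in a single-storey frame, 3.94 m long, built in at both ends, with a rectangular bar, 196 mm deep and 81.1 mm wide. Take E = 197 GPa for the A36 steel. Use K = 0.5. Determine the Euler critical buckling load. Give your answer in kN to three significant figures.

Buckling occurs about the weak axis: I_min = h·b³/12 with b = 81.1 mm (the shorter side).
I_min = 196×81.1³/12 = 8.712×10^6 mm⁴
I = 8.712×10^6 mm⁴ = 8.712×10^-6 m⁴
Effective length L_e = K·L = 0.5 × 3.94 = 1.970 m
P_cr = π²EI / L_e² = π² × 197×10⁹ × 8.712×10^-6 / 1.970² = 4.365×10^6 N

P_cr ≈ 4360 kN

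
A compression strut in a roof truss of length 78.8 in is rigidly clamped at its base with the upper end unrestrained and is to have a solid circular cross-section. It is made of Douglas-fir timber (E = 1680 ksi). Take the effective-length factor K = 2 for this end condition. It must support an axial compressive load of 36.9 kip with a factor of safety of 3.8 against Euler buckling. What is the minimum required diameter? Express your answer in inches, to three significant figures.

Required P_cr = n·P = 3.8 × 36.9 = 140.2 kip
L_e = K·L = 2 × 78.8 = 157.6 in
Required I = P_cr·L_e²/(π²E) = 1.402×10^5 × 157.6² / (π² × 1.68×10^6) = 210.0 in⁴
Solid circle: I = πd⁴/64  ⇒  d = (64I/π)^(1/4) = (64×210.0/π)^(1/4) = 8.09 in

d ≈ 8.09 in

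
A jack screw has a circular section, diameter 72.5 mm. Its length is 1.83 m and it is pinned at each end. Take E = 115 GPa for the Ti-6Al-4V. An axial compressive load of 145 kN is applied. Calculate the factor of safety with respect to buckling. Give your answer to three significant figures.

n ≈ 3.17

I = πd⁴/64 = π×72.5⁴/64 = 1.356×10^6 mm⁴
I = 1.356×10^6 mm⁴ = 1.356×10^-6 m⁴
Effective length L_e = K·L = 1 × 1.83 = 1.830 m
P_cr = π²EI / L_e² = π² × 115×10⁹ × 1.356×10^-6 / 1.830² = 4.596×10^5 N
Factor of safety n = P_cr / P = 459.64 / 145 = 3.17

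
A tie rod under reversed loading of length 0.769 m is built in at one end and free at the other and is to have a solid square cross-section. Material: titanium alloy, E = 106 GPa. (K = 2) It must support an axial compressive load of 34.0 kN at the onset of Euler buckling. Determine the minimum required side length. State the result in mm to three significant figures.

a ≈ 31.0 mm

L_e = K·L = 2 × 0.769 = 1.538 m
Required I = P_cr·L_e²/(π²E) = 3.400×10^4 × 1.538² / (π² × 1.06×10^11) = 7.688×10^-8 m⁴
I_req = 7.688×10^4 mm⁴
Solid square: I = a⁴/12  ⇒  a = (12I)^(1/4) = (12×7.688×10^4)^(1/4) = 31.0 mm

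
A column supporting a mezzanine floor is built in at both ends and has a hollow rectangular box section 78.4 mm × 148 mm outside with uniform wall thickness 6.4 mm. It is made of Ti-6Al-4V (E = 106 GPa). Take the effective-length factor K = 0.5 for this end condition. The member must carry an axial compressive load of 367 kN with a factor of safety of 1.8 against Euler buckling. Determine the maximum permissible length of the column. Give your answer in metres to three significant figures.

Inner dimensions: h_i = 148 − 2×6.4 = 135.2 mm, b_i = 78.4 − 2×6.4 = 65.60 mm
Weak-axis I_min = (h_o·b_o³ − h_i·b_i³)/12 with b_o = 78.4, b_i = 65.60 mm (shorter outer/inner sides).
I_min = (148×78.4³ − 135.2×65.60³)/12 = 2.763×10^6 mm⁴
I = 2.763×10^-6 m⁴
Required critical load P_cr = n·P = 1.8 × 367 = 660.6 kN = 6.606×10^5 N
From P_cr = π²EI/(K·L)²:  L = (1/K)·√(π²EI/P_cr) = (1/0.5)·√(π²×1.06×10^11×2.763×10^-6/6.606×10^5)
L = 4.18 m

L_max ≈ 4.18 m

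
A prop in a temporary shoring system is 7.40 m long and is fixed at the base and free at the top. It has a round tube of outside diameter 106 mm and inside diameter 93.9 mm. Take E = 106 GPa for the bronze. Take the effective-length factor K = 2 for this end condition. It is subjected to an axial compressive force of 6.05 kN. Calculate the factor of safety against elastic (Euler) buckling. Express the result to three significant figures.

n ≈ 1.88

d_o = 106 mm, d_i = 93.9 mm
I = π(d_o⁴ − d_i⁴)/64 = π(106⁴ − 93.90⁴)/64 = 2.381×10^6 mm⁴
I = 2.381×10^6 mm⁴ = 2.381×10^-6 m⁴
Effective length L_e = K·L = 2 × 7.40 = 14.80 m
P_cr = π²EI / L_e² = π² × 106×10⁹ × 2.381×10^-6 / 14.80² = 1.137×10^4 N
Factor of safety n = P_cr / P = 11.372 / 6.05 = 1.88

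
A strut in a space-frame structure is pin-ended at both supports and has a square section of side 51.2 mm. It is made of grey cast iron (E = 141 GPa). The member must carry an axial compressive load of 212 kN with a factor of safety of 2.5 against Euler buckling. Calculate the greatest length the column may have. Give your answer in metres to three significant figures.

I = a⁴/12 = 51.2⁴/12 = 5.727×10^5 mm⁴
I = 5.727×10^-7 m⁴
Required critical load P_cr = n·P = 2.5 × 212 = 530.0 kN = 5.300×10^5 N
From P_cr = π²EI/(K·L)²:  L = (1/K)·√(π²EI/P_cr) = (1/1)·√(π²×1.41×10^11×5.727×10^-7/5.300×10^5)
L = 1.23 m

L_max ≈ 1.23 m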